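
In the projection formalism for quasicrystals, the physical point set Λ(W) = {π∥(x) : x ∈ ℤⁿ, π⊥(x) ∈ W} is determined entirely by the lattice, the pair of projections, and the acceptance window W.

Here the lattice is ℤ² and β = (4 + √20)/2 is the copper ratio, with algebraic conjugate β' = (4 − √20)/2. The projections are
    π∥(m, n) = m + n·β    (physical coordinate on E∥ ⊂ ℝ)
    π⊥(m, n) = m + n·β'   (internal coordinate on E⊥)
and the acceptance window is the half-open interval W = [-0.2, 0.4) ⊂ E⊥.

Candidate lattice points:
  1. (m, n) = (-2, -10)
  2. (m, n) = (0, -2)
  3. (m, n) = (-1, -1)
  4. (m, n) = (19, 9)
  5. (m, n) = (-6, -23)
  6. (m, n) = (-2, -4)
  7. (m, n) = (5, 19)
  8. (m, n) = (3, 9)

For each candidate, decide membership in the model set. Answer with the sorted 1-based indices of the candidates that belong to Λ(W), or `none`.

1

Compute β' = (4−√20)/2 = -0.2361, so π⊥(m,n) = m -0.2361·n.
#1 (-2,-10): internal coord -2 + (-10)·β' = +0.3607; +0.3607 ∈ [-0.2, 0.4) → IN Λ
#2 (0,-2): internal coord 0 + (-2)·β' = +0.4721; +0.4721 ∉ [-0.2, 0.4) → out
#3 (-1,-1): internal coord -1 + (-1)·β' = -0.7639; -0.7639 ∉ [-0.2, 0.4) → out
#4 (19,9): internal coord 19 + (9)·β' = +16.8754; +16.8754 ∉ [-0.2, 0.4) → out
#5 (-6,-23): internal coord -6 + (-23)·β' = -0.5704; -0.5704 ∉ [-0.2, 0.4) → out
#6 (-2,-4): internal coord -2 + (-4)·β' = -1.0557; -1.0557 ∉ [-0.2, 0.4) → out
#7 (5,19): internal coord 5 + (19)·β' = +0.5147; +0.5147 ∉ [-0.2, 0.4) → out
#8 (3,9): internal coord 3 + (9)·β' = +0.8754; +0.8754 ∉ [-0.2, 0.4) → out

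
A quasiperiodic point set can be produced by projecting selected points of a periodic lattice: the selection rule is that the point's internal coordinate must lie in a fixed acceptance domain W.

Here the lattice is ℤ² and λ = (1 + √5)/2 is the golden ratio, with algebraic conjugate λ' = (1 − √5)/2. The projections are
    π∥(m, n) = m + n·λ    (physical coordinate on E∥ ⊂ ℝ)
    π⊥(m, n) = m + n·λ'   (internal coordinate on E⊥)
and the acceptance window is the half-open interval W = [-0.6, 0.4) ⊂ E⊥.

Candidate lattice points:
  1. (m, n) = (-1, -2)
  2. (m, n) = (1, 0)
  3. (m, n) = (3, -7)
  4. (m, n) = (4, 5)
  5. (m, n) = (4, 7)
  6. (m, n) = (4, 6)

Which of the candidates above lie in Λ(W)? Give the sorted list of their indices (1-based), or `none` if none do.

1, 5, 6

Numerically λ ≈ 1.61803 and λ' = −1/λ ≈ -0.61803.
candidate 1: (m,n)=(-1,-2) → π∥ = -1-2·λ ≈ -4.23607, π⊥ = -1-2·λ' ≈ 0.23607 ∈ [-0.6, 0.4) ⇒ IN Λ
candidate 2: (m,n)=(1,0) → π∥ = 1+0·λ ≈ 1.00000, π⊥ = 1+0·λ' ≈ 1.00000 ∉ [-0.6, 0.4) ⇒ out
candidate 3: (m,n)=(3,-7) → π∥ = 3-7·λ ≈ -8.32624, π⊥ = 3-7·λ' ≈ 7.32624 ∉ [-0.6, 0.4) ⇒ out
candidate 4: (m,n)=(4,5) → π∥ = 4+5·λ ≈ 12.09017, π⊥ = 4+5·λ' ≈ 0.90983 ∉ [-0.6, 0.4) ⇒ out
candidate 5: (m,n)=(4,7) → π∥ = 4+7·λ ≈ 15.32624, π⊥ = 4+7·λ' ≈ -0.32624 ∈ [-0.6, 0.4) ⇒ IN Λ
candidate 6: (m,n)=(4,6) → π∥ = 4+6·λ ≈ 13.70820, π⊥ = 4+6·λ' ≈ 0.29180 ∈ [-0.6, 0.4) ⇒ IN Λ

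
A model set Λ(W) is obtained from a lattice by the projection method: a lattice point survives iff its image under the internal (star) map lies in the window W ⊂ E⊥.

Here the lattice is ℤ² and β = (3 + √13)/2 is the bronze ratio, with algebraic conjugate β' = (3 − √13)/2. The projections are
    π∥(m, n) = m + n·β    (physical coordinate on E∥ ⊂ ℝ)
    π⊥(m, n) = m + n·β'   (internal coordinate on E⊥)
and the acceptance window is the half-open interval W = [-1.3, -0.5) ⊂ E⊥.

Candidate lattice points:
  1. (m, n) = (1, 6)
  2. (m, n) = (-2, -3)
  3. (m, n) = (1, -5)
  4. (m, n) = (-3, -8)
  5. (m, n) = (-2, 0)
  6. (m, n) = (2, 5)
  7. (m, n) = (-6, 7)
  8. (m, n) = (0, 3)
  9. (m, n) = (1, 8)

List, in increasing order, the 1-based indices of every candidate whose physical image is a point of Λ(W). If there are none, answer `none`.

β' = (3−√13)/2 ≈ -0.3028.
[1] lift (1,6): star map gives -0.8167; window check -1.3 ≤ -0.8167 < -0.5 is true → IN Λ
[2] lift (-2,-3): star map gives -1.0917; window check -1.3 ≤ -1.0917 < -0.5 is true → IN Λ
[3] lift (1,-5): star map gives 2.5139; window check -1.3 ≤ 2.5139 < -0.5 is false → out
[4] lift (-3,-8): star map gives -0.5778; window check -1.3 ≤ -0.5778 < -0.5 is true → IN Λ
[5] lift (-2,0): star map gives -2.0000; window check -1.3 ≤ -2.0000 < -0.5 is false → out
[6] lift (2,5): star map gives 0.4861; window check -1.3 ≤ 0.4861 < -0.5 is false → out
[7] lift (-6,7): star map gives -8.1194; window check -1.3 ≤ -8.1194 < -0.5 is false → out
[8] lift (0,3): star map gives -0.9083; window check -1.3 ≤ -0.9083 < -0.5 is true → IN Λ
[9] lift (1,8): star map gives -1.4222; window check -1.3 ≤ -1.4222 < -0.5 is false → out

1, 2, 4, 8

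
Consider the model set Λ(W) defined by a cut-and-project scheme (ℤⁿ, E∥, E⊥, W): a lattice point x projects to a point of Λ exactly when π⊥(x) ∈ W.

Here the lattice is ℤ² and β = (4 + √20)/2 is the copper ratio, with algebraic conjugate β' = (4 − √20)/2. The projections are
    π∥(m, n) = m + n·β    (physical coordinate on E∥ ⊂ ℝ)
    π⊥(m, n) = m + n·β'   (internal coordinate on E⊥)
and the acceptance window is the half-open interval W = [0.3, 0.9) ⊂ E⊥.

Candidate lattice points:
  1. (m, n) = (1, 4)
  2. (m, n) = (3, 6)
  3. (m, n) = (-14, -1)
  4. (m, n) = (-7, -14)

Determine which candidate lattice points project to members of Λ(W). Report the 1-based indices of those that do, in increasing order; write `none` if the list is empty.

none

β' = (4−√20)/2 ≈ -0.2361.
[1] lift (1,4): star map gives 0.0557; window check 0.3 ≤ 0.0557 < 0.9 is false → out
[2] lift (3,6): star map gives 1.5836; window check 0.3 ≤ 1.5836 < 0.9 is false → out
[3] lift (-14,-1): star map gives -13.7639; window check 0.3 ≤ -13.7639 < 0.9 is false → out
[4] lift (-7,-14): star map gives -3.6950; window check 0.3 ≤ -3.6950 < 0.9 is false → out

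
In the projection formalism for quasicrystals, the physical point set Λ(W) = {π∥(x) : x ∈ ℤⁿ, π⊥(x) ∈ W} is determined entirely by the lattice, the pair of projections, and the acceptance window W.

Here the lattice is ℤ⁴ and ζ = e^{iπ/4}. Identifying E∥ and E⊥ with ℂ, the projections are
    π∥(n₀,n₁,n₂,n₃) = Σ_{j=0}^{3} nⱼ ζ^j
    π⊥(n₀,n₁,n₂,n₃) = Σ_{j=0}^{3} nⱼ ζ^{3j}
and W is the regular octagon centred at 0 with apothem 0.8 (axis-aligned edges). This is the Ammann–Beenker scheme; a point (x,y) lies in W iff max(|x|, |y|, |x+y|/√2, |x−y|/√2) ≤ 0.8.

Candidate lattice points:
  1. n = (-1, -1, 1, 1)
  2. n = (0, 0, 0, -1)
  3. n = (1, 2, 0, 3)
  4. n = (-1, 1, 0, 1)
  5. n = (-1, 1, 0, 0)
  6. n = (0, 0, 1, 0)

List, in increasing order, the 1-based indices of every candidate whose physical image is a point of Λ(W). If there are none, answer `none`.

none

π⊥(n) = n₀ + n₁ζ³ + n₂ζ⁶ + n₃ζ⁹ where ζ = e^{iπ/4}.
#1 (-1, -1, 1, 1): internal (0.414214, -1.000000); octagon support 1.000000 vs apothem 0.8 → ∉ W
#2 (0, 0, 0, -1): internal (-0.707107, -0.707107); octagon support 1.000000 vs apothem 0.8 → ∉ W
#3 (1, 2, 0, 3): internal (1.707107, 3.535534); octagon support 3.707107 vs apothem 0.8 → ∉ W
#4 (-1, 1, 0, 1): internal (-1.000000, 1.414214); octagon support 1.707107 vs apothem 0.8 → ∉ W
#5 (-1, 1, 0, 0): internal (-1.707107, 0.707107); octagon support 1.707107 vs apothem 0.8 → ∉ W
#6 (0, 0, 1, 0): internal (0.000000, -1.000000); octagon support 1.000000 vs apothem 0.8 → ∉ W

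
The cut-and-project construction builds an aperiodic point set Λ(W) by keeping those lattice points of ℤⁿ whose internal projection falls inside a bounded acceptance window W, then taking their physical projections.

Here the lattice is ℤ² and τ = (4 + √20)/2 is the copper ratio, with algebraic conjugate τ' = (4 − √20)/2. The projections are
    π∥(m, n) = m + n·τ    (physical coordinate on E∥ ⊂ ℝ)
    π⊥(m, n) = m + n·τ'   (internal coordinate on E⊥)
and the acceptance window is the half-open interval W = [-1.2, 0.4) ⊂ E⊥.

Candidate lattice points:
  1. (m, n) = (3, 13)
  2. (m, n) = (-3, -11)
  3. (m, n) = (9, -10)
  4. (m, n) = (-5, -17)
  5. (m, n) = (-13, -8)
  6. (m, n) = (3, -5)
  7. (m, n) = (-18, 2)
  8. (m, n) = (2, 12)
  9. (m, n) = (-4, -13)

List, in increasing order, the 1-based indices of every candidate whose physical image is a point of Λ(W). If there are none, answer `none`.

τ' = (4−√20)/2 ≈ -0.23607.
[1] lift (3,13): star map gives -0.06888; window check -1.2 ≤ -0.06888 < 0.4 is true → IN Λ
[2] lift (-3,-11): star map gives -0.40325; window check -1.2 ≤ -0.40325 < 0.4 is true → IN Λ
[3] lift (9,-10): star map gives 11.36068; window check -1.2 ≤ 11.36068 < 0.4 is false → out
[4] lift (-5,-17): star map gives -0.98684; window check -1.2 ≤ -0.98684 < 0.4 is true → IN Λ
[5] lift (-13,-8): star map gives -11.11146; window check -1.2 ≤ -11.11146 < 0.4 is false → out
[6] lift (3,-5): star map gives 4.18034; window check -1.2 ≤ 4.18034 < 0.4 is false → out
[7] lift (-18,2): star map gives -18.47214; window check -1.2 ≤ -18.47214 < 0.4 is false → out
[8] lift (2,12): star map gives -0.83282; window check -1.2 ≤ -0.83282 < 0.4 is true → IN Λ
[9] lift (-4,-13): star map gives -0.93112; window check -1.2 ≤ -0.93112 < 0.4 is true → IN Λ

1, 2, 4, 8, 9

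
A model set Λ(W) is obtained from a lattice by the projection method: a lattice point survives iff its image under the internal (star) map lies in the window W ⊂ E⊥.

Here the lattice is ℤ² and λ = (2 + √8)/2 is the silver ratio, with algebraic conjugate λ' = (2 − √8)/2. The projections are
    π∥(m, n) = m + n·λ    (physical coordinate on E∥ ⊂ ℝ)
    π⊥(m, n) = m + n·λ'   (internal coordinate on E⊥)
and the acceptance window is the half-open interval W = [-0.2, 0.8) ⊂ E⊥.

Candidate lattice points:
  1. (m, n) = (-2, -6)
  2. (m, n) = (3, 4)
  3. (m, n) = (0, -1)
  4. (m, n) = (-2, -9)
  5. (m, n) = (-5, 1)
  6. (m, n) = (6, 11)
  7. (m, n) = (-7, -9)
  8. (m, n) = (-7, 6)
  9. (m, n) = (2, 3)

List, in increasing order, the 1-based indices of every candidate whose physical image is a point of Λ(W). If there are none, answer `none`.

1, 3, 9

Numerically λ ≈ 2.414214 and λ' = −1/λ ≈ -0.414214.
candidate 1: (m,n)=(-2,-6) → π∥ = -2-6·λ ≈ -16.485281, π⊥ = -2-6·λ' ≈ 0.485281 ∈ [-0.2, 0.8) ⇒ IN Λ
candidate 2: (m,n)=(3,4) → π∥ = 3+4·λ ≈ 12.656854, π⊥ = 3+4·λ' ≈ 1.343146 ∉ [-0.2, 0.8) ⇒ out
candidate 3: (m,n)=(0,-1) → π∥ = 0-1·λ ≈ -2.414214, π⊥ = 0-1·λ' ≈ 0.414214 ∈ [-0.2, 0.8) ⇒ IN Λ
candidate 4: (m,n)=(-2,-9) → π∥ = -2-9·λ ≈ -23.727922, π⊥ = -2-9·λ' ≈ 1.727922 ∉ [-0.2, 0.8) ⇒ out
candidate 5: (m,n)=(-5,1) → π∥ = -5+1·λ ≈ -2.585786, π⊥ = -5+1·λ' ≈ -5.414214 ∉ [-0.2, 0.8) ⇒ out
candidate 6: (m,n)=(6,11) → π∥ = 6+11·λ ≈ 32.556349, π⊥ = 6+11·λ' ≈ 1.443651 ∉ [-0.2, 0.8) ⇒ out
candidate 7: (m,n)=(-7,-9) → π∥ = -7-9·λ ≈ -28.727922, π⊥ = -7-9·λ' ≈ -3.272078 ∉ [-0.2, 0.8) ⇒ out
candidate 8: (m,n)=(-7,6) → π∥ = -7+6·λ ≈ 7.485281, π⊥ = -7+6·λ' ≈ -9.485281 ∉ [-0.2, 0.8) ⇒ out
candidate 9: (m,n)=(2,3) → π∥ = 2+3·λ ≈ 9.242641, π⊥ = 2+3·λ' ≈ 0.757359 ∈ [-0.2, 0.8) ⇒ IN Λ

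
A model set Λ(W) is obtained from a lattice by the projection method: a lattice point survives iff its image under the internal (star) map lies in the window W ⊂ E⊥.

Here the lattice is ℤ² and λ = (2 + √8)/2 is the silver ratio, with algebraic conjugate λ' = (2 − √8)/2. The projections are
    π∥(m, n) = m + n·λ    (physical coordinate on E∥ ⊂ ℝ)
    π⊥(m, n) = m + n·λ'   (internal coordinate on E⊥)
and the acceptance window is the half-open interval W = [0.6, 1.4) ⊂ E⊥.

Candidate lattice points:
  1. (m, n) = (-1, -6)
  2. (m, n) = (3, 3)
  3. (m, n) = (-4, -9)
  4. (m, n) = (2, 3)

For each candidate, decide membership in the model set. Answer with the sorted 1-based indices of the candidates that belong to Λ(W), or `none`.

4

Numerically λ ≈ 2.4142 and λ' = −1/λ ≈ -0.4142.
candidate 1: (m,n)=(-1,-6) → π∥ = -1-6·λ ≈ -15.4853, π⊥ = -1-6·λ' ≈ 1.4853 ∉ [0.6, 1.4) ⇒ out
candidate 2: (m,n)=(3,3) → π∥ = 3+3·λ ≈ 10.2426, π⊥ = 3+3·λ' ≈ 1.7574 ∉ [0.6, 1.4) ⇒ out
candidate 3: (m,n)=(-4,-9) → π∥ = -4-9·λ ≈ -25.7279, π⊥ = -4-9·λ' ≈ -0.2721 ∉ [0.6, 1.4) ⇒ out
candidate 4: (m,n)=(2,3) → π∥ = 2+3·λ ≈ 9.2426, π⊥ = 2+3·λ' ≈ 0.7574 ∈ [0.6, 1.4) ⇒ IN Λ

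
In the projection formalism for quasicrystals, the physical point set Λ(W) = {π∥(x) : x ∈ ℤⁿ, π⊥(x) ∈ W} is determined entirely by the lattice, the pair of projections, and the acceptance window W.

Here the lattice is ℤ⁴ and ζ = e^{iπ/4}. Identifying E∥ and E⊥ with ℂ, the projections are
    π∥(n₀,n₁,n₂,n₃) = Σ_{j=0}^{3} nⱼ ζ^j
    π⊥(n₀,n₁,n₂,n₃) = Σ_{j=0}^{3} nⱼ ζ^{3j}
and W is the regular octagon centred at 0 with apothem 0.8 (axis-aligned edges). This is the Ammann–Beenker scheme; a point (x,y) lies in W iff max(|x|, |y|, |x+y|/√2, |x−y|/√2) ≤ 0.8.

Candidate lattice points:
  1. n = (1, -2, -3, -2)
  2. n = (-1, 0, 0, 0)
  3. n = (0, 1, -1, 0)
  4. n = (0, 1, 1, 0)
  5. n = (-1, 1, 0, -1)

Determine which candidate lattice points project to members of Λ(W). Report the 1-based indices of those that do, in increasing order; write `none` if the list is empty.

Internal map: ζ^{3j} for j=0..3 gives (1,0), (−√2/2,√2/2), (0,−1), (√2/2,√2/2).
candidate 1: n = (1, -2, -3, -2) → π⊥ ≈ (+1.0000, +0.1716); max(|x|,|y|,|x±y|/√2) = 1.0000 > 0.8 ⇒ ∉ W
candidate 2: n = (-1, 0, 0, 0) → π⊥ ≈ (-1.0000, +0.0000); max(|x|,|y|,|x±y|/√2) = 1.0000 > 0.8 ⇒ ∉ W
candidate 3: n = (0, 1, -1, 0) → π⊥ ≈ (-0.7071, +1.7071); max(|x|,|y|,|x±y|/√2) = 1.7071 > 0.8 ⇒ ∉ W
candidate 4: n = (0, 1, 1, 0) → π⊥ ≈ (-0.7071, -0.2929); max(|x|,|y|,|x±y|/√2) = 0.7071 ≤ 0.8 ⇒ ∈ W
candidate 5: n = (-1, 1, 0, -1) → π⊥ ≈ (-2.4142, +0.0000); max(|x|,|y|,|x±y|/√2) = 2.4142 > 0.8 ⇒ ∉ W

4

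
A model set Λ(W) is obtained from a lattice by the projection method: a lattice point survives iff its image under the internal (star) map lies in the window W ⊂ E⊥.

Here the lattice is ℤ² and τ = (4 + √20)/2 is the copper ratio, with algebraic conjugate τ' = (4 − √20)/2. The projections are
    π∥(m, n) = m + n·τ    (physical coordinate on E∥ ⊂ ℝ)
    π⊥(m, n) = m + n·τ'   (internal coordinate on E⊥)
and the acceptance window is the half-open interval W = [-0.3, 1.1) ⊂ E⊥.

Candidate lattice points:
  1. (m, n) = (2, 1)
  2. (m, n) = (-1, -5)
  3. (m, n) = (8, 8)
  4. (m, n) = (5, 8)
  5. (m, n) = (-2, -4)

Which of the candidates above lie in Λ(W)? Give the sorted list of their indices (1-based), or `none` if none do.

2

Compute τ' = (4−√20)/2 = -0.236068, so π⊥(m,n) = m -0.236068·n.
[1] lift (2,1): star map gives 1.763932; window check -0.3 ≤ 1.763932 < 1.1 is false → out
[2] lift (-1,-5): star map gives 0.180340; window check -0.3 ≤ 0.180340 < 1.1 is true → IN Λ
[3] lift (8,8): star map gives 6.111456; window check -0.3 ≤ 6.111456 < 1.1 is false → out
[4] lift (5,8): star map gives 3.111456; window check -0.3 ≤ 3.111456 < 1.1 is false → out
[5] lift (-2,-4): star map gives -1.055728; window check -0.3 ≤ -1.055728 < 1.1 is false → out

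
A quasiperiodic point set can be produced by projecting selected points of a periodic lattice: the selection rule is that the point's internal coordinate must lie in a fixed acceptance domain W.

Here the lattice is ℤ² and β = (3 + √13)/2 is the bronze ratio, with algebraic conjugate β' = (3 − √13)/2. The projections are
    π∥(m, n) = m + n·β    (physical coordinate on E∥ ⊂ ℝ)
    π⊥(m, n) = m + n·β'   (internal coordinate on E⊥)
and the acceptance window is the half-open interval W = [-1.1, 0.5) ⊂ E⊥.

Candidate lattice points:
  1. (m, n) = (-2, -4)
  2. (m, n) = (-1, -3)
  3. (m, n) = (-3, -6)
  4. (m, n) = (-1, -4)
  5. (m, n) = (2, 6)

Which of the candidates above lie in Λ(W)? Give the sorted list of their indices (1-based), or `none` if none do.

1, 2, 4, 5

β' = (3−√13)/2 ≈ -0.302776.
candidate 1: (m,n)=(-2,-4) → π∥ = -2-4·β ≈ -15.211103, π⊥ = -2-4·β' ≈ -0.788897 ∈ [-1.1, 0.5) ⇒ IN Λ
candidate 2: (m,n)=(-1,-3) → π∥ = -1-3·β ≈ -10.908327, π⊥ = -1-3·β' ≈ -0.091673 ∈ [-1.1, 0.5) ⇒ IN Λ
candidate 3: (m,n)=(-3,-6) → π∥ = -3-6·β ≈ -22.816654, π⊥ = -3-6·β' ≈ -1.183346 ∉ [-1.1, 0.5) ⇒ out
candidate 4: (m,n)=(-1,-4) → π∥ = -1-4·β ≈ -14.211103, π⊥ = -1-4·β' ≈ 0.211103 ∈ [-1.1, 0.5) ⇒ IN Λ
candidate 5: (m,n)=(2,6) → π∥ = 2+6·β ≈ 21.816654, π⊥ = 2+6·β' ≈ 0.183346 ∈ [-1.1, 0.5) ⇒ IN Λ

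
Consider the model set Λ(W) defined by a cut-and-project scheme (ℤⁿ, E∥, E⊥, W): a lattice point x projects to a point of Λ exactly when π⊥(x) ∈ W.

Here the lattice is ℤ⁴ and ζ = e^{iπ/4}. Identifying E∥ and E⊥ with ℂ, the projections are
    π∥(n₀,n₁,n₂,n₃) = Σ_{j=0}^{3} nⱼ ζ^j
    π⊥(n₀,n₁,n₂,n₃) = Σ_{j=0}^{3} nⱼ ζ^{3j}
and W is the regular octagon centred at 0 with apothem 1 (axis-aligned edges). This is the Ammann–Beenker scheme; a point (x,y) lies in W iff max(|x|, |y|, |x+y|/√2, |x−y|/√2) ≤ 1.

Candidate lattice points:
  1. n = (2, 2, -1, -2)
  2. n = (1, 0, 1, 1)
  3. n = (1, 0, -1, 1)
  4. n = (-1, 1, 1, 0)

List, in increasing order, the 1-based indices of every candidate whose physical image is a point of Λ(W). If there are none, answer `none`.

Internal map: ζ^{3j} for j=0..3 gives (1,0), (−√2/2,√2/2), (0,−1), (√2/2,√2/2).
#1 (2, 2, -1, -2): internal (-0.828427, 1.000000); octagon support 1.292893 vs apothem 1 → ∉ W
#2 (1, 0, 1, 1): internal (1.707107, -0.292893); octagon support 1.707107 vs apothem 1 → ∉ W
#3 (1, 0, -1, 1): internal (1.707107, 1.707107); octagon support 2.414214 vs apothem 1 → ∉ W
#4 (-1, 1, 1, 0): internal (-1.707107, -0.292893); octagon support 1.707107 vs apothem 1 → ∉ W

none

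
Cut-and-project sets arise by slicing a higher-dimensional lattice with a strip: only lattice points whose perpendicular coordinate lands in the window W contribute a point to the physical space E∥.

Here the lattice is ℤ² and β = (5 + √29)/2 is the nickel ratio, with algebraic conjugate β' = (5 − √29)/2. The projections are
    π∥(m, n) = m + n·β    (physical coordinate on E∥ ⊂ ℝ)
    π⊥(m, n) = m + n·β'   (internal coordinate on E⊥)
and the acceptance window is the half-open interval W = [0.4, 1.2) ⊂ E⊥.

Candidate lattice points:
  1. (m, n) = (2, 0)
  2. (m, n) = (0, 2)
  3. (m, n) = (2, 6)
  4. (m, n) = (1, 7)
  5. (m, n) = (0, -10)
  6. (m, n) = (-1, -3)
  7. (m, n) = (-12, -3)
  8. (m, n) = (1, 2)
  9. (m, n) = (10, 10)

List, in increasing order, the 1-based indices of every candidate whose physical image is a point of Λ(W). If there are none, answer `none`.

Compute β' = (5−√29)/2 = -0.1926, so π⊥(m,n) = m -0.1926·n.
[1] lift (2,0): star map gives 2.0000; window check 0.4 ≤ 2.0000 < 1.2 is false → out
[2] lift (0,2): star map gives -0.3852; window check 0.4 ≤ -0.3852 < 1.2 is false → out
[3] lift (2,6): star map gives 0.8445; window check 0.4 ≤ 0.8445 < 1.2 is true → IN Λ
[4] lift (1,7): star map gives -0.3481; window check 0.4 ≤ -0.3481 < 1.2 is false → out
[5] lift (0,-10): star map gives 1.9258; window check 0.4 ≤ 1.9258 < 1.2 is false → out
[6] lift (-1,-3): star map gives -0.4223; window check 0.4 ≤ -0.4223 < 1.2 is false → out
[7] lift (-12,-3): star map gives -11.4223; window check 0.4 ≤ -11.4223 < 1.2 is false → out
[8] lift (1,2): star map gives 0.6148; window check 0.4 ≤ 0.6148 < 1.2 is true → IN Λ
[9] lift (10,10): star map gives 8.0742; window check 0.4 ≤ 8.0742 < 1.2 is false → out

3, 8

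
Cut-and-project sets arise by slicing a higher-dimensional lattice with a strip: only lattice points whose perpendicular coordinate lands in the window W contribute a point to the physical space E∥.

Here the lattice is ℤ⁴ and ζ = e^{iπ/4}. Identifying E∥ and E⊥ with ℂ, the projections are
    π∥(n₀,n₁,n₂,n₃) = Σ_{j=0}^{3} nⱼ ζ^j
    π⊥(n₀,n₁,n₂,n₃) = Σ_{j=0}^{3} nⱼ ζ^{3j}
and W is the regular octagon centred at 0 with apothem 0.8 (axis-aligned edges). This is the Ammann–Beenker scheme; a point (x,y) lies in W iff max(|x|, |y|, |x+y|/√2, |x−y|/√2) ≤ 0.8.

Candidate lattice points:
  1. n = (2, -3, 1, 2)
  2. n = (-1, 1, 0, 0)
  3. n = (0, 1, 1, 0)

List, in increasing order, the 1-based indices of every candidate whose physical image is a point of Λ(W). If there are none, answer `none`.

Internal map: ζ^{3j} for j=0..3 gives (1,0), (−√2/2,√2/2), (0,−1), (√2/2,√2/2).
#1 (2, -3, 1, 2): internal (5.5355, -1.7071); octagon support 5.5355 vs apothem 0.8 → ∉ W
#2 (-1, 1, 0, 0): internal (-1.7071, 0.7071); octagon support 1.7071 vs apothem 0.8 → ∉ W
#3 (0, 1, 1, 0): internal (-0.7071, -0.2929); octagon support 0.7071 vs apothem 0.8 → ∈ W

3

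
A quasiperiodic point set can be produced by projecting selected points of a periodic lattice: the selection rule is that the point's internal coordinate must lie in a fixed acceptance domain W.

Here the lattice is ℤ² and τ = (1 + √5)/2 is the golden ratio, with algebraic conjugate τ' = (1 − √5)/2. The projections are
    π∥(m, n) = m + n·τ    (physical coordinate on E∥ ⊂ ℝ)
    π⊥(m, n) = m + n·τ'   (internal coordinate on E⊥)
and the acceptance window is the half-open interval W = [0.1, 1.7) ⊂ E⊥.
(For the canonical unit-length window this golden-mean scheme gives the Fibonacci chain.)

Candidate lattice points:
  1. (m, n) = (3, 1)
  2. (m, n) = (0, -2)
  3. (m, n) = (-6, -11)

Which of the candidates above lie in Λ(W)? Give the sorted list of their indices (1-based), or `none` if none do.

2, 3

Numerically τ ≈ 1.6180 and τ' = −1/τ ≈ -0.6180.
[1] lift (3,1): star map gives 2.3820; window check 0.1 ≤ 2.3820 < 1.7 is false → out
[2] lift (0,-2): star map gives 1.2361; window check 0.1 ≤ 1.2361 < 1.7 is true → IN Λ
[3] lift (-6,-11): star map gives 0.7984; window check 0.1 ≤ 0.7984 < 1.7 is true → IN Λ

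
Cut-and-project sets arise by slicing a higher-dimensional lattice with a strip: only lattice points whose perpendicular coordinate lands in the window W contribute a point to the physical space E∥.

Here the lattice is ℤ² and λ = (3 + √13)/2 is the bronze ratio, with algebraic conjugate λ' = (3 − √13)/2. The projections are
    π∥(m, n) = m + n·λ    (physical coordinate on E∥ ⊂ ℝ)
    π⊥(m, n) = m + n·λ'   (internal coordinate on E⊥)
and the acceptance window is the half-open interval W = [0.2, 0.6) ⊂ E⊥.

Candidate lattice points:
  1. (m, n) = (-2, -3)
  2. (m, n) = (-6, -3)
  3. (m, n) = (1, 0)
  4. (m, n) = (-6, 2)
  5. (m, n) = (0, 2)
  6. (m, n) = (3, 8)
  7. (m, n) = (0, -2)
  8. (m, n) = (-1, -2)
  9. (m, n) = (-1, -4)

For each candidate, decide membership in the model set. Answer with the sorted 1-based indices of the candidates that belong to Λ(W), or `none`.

Compute λ' = (3−√13)/2 = -0.302776, so π⊥(m,n) = m -0.302776·n.
#1 (-2,-3): internal coord -2 + (-3)·λ' = -1.091673; -1.091673 ∉ [0.2, 0.6) → out
#2 (-6,-3): internal coord -6 + (-3)·λ' = -5.091673; -5.091673 ∉ [0.2, 0.6) → out
#3 (1,0): internal coord 1 + (0)·λ' = +1.000000; +1.000000 ∉ [0.2, 0.6) → out
#4 (-6,2): internal coord -6 + (2)·λ' = -6.605551; -6.605551 ∉ [0.2, 0.6) → out
#5 (0,2): internal coord 0 + (2)·λ' = -0.605551; -0.605551 ∉ [0.2, 0.6) → out
#6 (3,8): internal coord 3 + (8)·λ' = +0.577795; +0.577795 ∈ [0.2, 0.6) → IN Λ
#7 (0,-2): internal coord 0 + (-2)·λ' = +0.605551; +0.605551 ∉ [0.2, 0.6) → out
#8 (-1,-2): internal coord -1 + (-2)·λ' = -0.394449; -0.394449 ∉ [0.2, 0.6) → out
#9 (-1,-4): internal coord -1 + (-4)·λ' = +0.211103; +0.211103 ∈ [0.2, 0.6) → IN Λ

6, 9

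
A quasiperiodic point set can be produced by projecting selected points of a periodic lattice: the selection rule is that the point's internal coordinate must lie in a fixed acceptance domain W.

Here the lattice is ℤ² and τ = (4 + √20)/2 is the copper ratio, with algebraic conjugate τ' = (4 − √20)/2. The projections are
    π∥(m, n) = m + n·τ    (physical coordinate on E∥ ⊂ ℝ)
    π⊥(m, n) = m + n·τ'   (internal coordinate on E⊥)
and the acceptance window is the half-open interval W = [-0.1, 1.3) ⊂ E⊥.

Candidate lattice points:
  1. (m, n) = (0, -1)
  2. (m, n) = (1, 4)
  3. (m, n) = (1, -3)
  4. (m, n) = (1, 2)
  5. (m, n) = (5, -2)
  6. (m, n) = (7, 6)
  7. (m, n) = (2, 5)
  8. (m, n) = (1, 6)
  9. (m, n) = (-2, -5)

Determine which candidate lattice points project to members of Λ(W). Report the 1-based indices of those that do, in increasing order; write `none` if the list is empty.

Numerically τ ≈ 4.2361 and τ' = −1/τ ≈ -0.2361.
#1 (0,-1): internal coord 0 + (-1)·τ' = +0.2361; +0.2361 ∈ [-0.1, 1.3) → IN Λ
#2 (1,4): internal coord 1 + (4)·τ' = +0.0557; +0.0557 ∈ [-0.1, 1.3) → IN Λ
#3 (1,-3): internal coord 1 + (-3)·τ' = +1.7082; +1.7082 ∉ [-0.1, 1.3) → out
#4 (1,2): internal coord 1 + (2)·τ' = +0.5279; +0.5279 ∈ [-0.1, 1.3) → IN Λ
#5 (5,-2): internal coord 5 + (-2)·τ' = +5.4721; +5.4721 ∉ [-0.1, 1.3) → out
#6 (7,6): internal coord 7 + (6)·τ' = +5.5836; +5.5836 ∉ [-0.1, 1.3) → out
#7 (2,5): internal coord 2 + (5)·τ' = +0.8197; +0.8197 ∈ [-0.1, 1.3) → IN Λ
#8 (1,6): internal coord 1 + (6)·τ' = -0.4164; -0.4164 ∉ [-0.1, 1.3) → out
#9 (-2,-5): internal coord -2 + (-5)·τ' = -0.8197; -0.8197 ∉ [-0.1, 1.3) → out

1, 2, 4, 7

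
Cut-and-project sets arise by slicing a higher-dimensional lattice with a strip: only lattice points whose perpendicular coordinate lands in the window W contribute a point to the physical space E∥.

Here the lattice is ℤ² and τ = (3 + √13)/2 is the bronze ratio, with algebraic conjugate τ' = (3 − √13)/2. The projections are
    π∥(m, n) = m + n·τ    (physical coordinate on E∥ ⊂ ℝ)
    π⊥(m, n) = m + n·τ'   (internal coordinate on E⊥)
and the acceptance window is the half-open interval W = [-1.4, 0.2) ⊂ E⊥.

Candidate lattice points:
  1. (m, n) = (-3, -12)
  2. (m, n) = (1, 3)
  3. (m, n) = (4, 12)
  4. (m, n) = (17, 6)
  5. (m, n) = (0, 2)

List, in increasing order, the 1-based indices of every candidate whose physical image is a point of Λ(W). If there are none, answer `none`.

2, 5

Numerically τ ≈ 3.30278 and τ' = −1/τ ≈ -0.30278.
#1 (-3,-12): internal coord -3 + (-12)·τ' = +0.63331; +0.63331 ∉ [-1.4, 0.2) → out
#2 (1,3): internal coord 1 + (3)·τ' = +0.09167; +0.09167 ∈ [-1.4, 0.2) → IN Λ
#3 (4,12): internal coord 4 + (12)·τ' = +0.36669; +0.36669 ∉ [-1.4, 0.2) → out
#4 (17,6): internal coord 17 + (6)·τ' = +15.18335; +15.18335 ∉ [-1.4, 0.2) → out
#5 (0,2): internal coord 0 + (2)·τ' = -0.60555; -0.60555 ∈ [-1.4, 0.2) → IN Λ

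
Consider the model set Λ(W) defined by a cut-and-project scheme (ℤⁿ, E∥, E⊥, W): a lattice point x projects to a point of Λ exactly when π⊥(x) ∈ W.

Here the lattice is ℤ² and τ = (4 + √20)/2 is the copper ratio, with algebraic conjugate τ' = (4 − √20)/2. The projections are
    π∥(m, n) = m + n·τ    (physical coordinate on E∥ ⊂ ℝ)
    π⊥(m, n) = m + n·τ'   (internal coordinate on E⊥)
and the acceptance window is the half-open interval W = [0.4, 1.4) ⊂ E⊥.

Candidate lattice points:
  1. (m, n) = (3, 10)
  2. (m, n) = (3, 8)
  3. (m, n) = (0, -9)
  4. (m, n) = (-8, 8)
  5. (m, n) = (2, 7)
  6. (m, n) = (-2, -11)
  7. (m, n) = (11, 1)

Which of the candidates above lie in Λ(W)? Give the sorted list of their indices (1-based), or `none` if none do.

1, 2, 6

τ' = (4−√20)/2 ≈ -0.23607.
candidate 1: (m,n)=(3,10) → π∥ = 3+10·τ ≈ 45.36068, π⊥ = 3+10·τ' ≈ 0.63932 ∈ [0.4, 1.4) ⇒ IN Λ
candidate 2: (m,n)=(3,8) → π∥ = 3+8·τ ≈ 36.88854, π⊥ = 3+8·τ' ≈ 1.11146 ∈ [0.4, 1.4) ⇒ IN Λ
candidate 3: (m,n)=(0,-9) → π∥ = 0-9·τ ≈ -38.12461, π⊥ = 0-9·τ' ≈ 2.12461 ∉ [0.4, 1.4) ⇒ out
candidate 4: (m,n)=(-8,8) → π∥ = -8+8·τ ≈ 25.88854, π⊥ = -8+8·τ' ≈ -9.88854 ∉ [0.4, 1.4) ⇒ out
candidate 5: (m,n)=(2,7) → π∥ = 2+7·τ ≈ 31.65248, π⊥ = 2+7·τ' ≈ 0.34752 ∉ [0.4, 1.4) ⇒ out
candidate 6: (m,n)=(-2,-11) → π∥ = -2-11·τ ≈ -48.59675, π⊥ = -2-11·τ' ≈ 0.59675 ∈ [0.4, 1.4) ⇒ IN Λ
candidate 7: (m,n)=(11,1) → π∥ = 11+1·τ ≈ 15.23607, π⊥ = 11+1·τ' ≈ 10.76393 ∉ [0.4, 1.4) ⇒ out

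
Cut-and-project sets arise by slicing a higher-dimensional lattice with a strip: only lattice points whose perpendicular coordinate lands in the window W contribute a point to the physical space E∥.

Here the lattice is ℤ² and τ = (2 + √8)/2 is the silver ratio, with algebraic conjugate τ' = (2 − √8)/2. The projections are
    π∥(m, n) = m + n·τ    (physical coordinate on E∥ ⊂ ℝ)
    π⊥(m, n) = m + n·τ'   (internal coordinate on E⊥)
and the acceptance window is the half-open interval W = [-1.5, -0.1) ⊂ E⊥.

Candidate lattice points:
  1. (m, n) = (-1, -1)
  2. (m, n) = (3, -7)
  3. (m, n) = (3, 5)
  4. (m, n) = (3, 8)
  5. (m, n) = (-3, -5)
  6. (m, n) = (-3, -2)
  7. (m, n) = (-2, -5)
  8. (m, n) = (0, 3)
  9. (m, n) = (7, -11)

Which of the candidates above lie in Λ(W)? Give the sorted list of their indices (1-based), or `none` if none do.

Numerically τ ≈ 2.41421 and τ' = −1/τ ≈ -0.41421.
#1 (-1,-1): internal coord -1 + (-1)·τ' = -0.58579; -0.58579 ∈ [-1.5, -0.1) → IN Λ
#2 (3,-7): internal coord 3 + (-7)·τ' = +5.89949; +5.89949 ∉ [-1.5, -0.1) → out
#3 (3,5): internal coord 3 + (5)·τ' = +0.92893; +0.92893 ∉ [-1.5, -0.1) → out
#4 (3,8): internal coord 3 + (8)·τ' = -0.31371; -0.31371 ∈ [-1.5, -0.1) → IN Λ
#5 (-3,-5): internal coord -3 + (-5)·τ' = -0.92893; -0.92893 ∈ [-1.5, -0.1) → IN Λ
#6 (-3,-2): internal coord -3 + (-2)·τ' = -2.17157; -2.17157 ∉ [-1.5, -0.1) → out
#7 (-2,-5): internal coord -2 + (-5)·τ' = +0.07107; +0.07107 ∉ [-1.5, -0.1) → out
#8 (0,3): internal coord 0 + (3)·τ' = -1.24264; -1.24264 ∈ [-1.5, -0.1) → IN Λ
#9 (7,-11): internal coord 7 + (-11)·τ' = +11.55635; +11.55635 ∉ [-1.5, -0.1) → out

1, 4, 5, 8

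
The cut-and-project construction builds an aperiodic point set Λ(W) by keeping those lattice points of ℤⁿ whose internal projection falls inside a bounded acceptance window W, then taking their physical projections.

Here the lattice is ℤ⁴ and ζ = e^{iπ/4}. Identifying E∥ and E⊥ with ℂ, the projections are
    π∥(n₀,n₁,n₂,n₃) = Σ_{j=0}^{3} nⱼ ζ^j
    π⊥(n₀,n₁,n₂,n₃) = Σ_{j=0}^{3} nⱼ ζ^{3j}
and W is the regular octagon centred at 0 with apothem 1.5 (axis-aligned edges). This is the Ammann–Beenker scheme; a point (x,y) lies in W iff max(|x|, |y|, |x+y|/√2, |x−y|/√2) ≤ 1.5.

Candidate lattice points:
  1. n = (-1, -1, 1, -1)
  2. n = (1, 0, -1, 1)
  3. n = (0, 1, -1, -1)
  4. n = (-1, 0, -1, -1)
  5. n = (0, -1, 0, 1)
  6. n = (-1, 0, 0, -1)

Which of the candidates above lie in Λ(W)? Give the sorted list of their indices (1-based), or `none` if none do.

5

With ζ = e^{iπ/4} the internal vectors are ζ^0,ζ^3,ζ^6,ζ^9.
#1 (-1, -1, 1, -1): internal (-1.000000, -2.414214); octagon support 2.414214 vs apothem 1.5 → ∉ W
#2 (1, 0, -1, 1): internal (1.707107, 1.707107); octagon support 2.414214 vs apothem 1.5 → ∉ W
#3 (0, 1, -1, -1): internal (-1.414214, 1.000000); octagon support 1.707107 vs apothem 1.5 → ∉ W
#4 (-1, 0, -1, -1): internal (-1.707107, 0.292893); octagon support 1.707107 vs apothem 1.5 → ∉ W
#5 (0, -1, 0, 1): internal (1.414214, 0.000000); octagon support 1.414214 vs apothem 1.5 → ∈ W
#6 (-1, 0, 0, -1): internal (-1.707107, -0.707107); octagon support 1.707107 vs apothem 1.5 → ∉ W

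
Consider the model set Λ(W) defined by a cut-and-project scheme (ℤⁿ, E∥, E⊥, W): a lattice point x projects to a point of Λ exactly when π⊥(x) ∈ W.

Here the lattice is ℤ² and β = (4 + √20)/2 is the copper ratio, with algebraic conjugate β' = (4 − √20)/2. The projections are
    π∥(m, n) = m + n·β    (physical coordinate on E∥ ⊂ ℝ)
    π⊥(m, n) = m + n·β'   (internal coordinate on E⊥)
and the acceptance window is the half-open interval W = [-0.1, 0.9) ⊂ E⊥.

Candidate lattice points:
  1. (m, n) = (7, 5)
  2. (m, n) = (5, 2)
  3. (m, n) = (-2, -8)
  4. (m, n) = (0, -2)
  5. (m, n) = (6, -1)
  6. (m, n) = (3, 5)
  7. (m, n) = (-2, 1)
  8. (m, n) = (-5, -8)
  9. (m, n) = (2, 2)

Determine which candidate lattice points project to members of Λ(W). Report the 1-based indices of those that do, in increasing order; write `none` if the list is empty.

4

β' = (4−√20)/2 ≈ -0.2361.
[1] lift (7,5): star map gives 5.8197; window check -0.1 ≤ 5.8197 < 0.9 is false → out
[2] lift (5,2): star map gives 4.5279; window check -0.1 ≤ 4.5279 < 0.9 is false → out
[3] lift (-2,-8): star map gives -0.1115; window check -0.1 ≤ -0.1115 < 0.9 is false → out
[4] lift (0,-2): star map gives 0.4721; window check -0.1 ≤ 0.4721 < 0.9 is true → IN Λ
[5] lift (6,-1): star map gives 6.2361; window check -0.1 ≤ 6.2361 < 0.9 is false → out
[6] lift (3,5): star map gives 1.8197; window check -0.1 ≤ 1.8197 < 0.9 is false → out
[7] lift (-2,1): star map gives -2.2361; window check -0.1 ≤ -2.2361 < 0.9 is false → out
[8] lift (-5,-8): star map gives -3.1115; window check -0.1 ≤ -3.1115 < 0.9 is false → out
[9] lift (2,2): star map gives 1.5279; window check -0.1 ≤ 1.5279 < 0.9 is false → out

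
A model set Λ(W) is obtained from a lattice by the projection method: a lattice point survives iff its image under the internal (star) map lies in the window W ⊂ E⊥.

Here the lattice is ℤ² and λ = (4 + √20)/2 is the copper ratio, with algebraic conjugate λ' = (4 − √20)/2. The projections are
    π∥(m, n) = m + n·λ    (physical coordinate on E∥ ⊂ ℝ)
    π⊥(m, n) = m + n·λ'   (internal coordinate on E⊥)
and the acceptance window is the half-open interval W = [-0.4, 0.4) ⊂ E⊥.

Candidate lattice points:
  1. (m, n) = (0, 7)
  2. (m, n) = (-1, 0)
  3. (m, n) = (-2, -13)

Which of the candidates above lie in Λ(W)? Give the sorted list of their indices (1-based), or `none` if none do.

none

Compute λ' = (4−√20)/2 = -0.236068, so π⊥(m,n) = m -0.236068·n.
[1] lift (0,7): star map gives -1.652476; window check -0.4 ≤ -1.652476 < 0.4 is false → out
[2] lift (-1,0): star map gives -1.000000; window check -0.4 ≤ -1.000000 < 0.4 is false → out
[3] lift (-2,-13): star map gives 1.068884; window check -0.4 ≤ 1.068884 < 0.4 is false → out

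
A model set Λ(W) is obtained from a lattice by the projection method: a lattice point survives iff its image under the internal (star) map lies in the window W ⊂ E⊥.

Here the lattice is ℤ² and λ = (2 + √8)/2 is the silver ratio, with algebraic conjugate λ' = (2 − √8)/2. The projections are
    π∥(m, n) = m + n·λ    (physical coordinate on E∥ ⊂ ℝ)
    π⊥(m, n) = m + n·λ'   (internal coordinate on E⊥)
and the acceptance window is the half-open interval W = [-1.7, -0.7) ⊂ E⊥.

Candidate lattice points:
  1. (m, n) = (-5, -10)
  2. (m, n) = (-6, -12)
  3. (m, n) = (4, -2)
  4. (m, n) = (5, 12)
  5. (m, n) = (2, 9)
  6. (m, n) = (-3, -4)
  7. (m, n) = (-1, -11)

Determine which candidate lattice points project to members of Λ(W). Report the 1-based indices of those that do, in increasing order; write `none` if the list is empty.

1, 2, 6

λ' = (2−√8)/2 ≈ -0.414214.
candidate 1: (m,n)=(-5,-10) → π∥ = -5-10·λ ≈ -29.142136, π⊥ = -5-10·λ' ≈ -0.857864 ∈ [-1.7, -0.7) ⇒ IN Λ
candidate 2: (m,n)=(-6,-12) → π∥ = -6-12·λ ≈ -34.970563, π⊥ = -6-12·λ' ≈ -1.029437 ∈ [-1.7, -0.7) ⇒ IN Λ
candidate 3: (m,n)=(4,-2) → π∥ = 4-2·λ ≈ -0.828427, π⊥ = 4-2·λ' ≈ 4.828427 ∉ [-1.7, -0.7) ⇒ out
candidate 4: (m,n)=(5,12) → π∥ = 5+12·λ ≈ 33.970563, π⊥ = 5+12·λ' ≈ 0.029437 ∉ [-1.7, -0.7) ⇒ out
candidate 5: (m,n)=(2,9) → π∥ = 2+9·λ ≈ 23.727922, π⊥ = 2+9·λ' ≈ -1.727922 ∉ [-1.7, -0.7) ⇒ out
candidate 6: (m,n)=(-3,-4) → π∥ = -3-4·λ ≈ -12.656854, π⊥ = -3-4·λ' ≈ -1.343146 ∈ [-1.7, -0.7) ⇒ IN Λ
candidate 7: (m,n)=(-1,-11) → π∥ = -1-11·λ ≈ -27.556349, π⊥ = -1-11·λ' ≈ 3.556349 ∉ [-1.7, -0.7) ⇒ out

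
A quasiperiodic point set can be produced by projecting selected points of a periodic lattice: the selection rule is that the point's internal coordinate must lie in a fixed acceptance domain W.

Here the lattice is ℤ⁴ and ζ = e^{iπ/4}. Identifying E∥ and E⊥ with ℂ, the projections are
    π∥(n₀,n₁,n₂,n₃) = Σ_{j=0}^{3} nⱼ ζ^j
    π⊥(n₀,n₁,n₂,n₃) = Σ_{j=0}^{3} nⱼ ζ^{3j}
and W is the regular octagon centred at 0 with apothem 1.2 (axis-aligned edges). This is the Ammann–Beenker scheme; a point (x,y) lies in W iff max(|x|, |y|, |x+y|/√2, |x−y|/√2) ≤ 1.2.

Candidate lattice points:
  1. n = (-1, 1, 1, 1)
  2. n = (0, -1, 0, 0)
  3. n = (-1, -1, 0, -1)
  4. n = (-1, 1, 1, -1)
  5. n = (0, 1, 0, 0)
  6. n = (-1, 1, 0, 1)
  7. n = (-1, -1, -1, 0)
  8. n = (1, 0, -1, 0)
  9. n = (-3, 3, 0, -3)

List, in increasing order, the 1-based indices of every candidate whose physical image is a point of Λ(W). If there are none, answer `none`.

1, 2, 5, 7

With ζ = e^{iπ/4} the internal vectors are ζ^0,ζ^3,ζ^6,ζ^9.
candidate 1: n = (-1, 1, 1, 1) → π⊥ ≈ (-1.0000, +0.4142); max(|x|,|y|,|x±y|/√2) = 1.0000 ≤ 1.2 ⇒ ∈ W
candidate 2: n = (0, -1, 0, 0) → π⊥ ≈ (+0.7071, -0.7071); max(|x|,|y|,|x±y|/√2) = 1.0000 ≤ 1.2 ⇒ ∈ W
candidate 3: n = (-1, -1, 0, -1) → π⊥ ≈ (-1.0000, -1.4142); max(|x|,|y|,|x±y|/√2) = 1.7071 > 1.2 ⇒ ∉ W
candidate 4: n = (-1, 1, 1, -1) → π⊥ ≈ (-2.4142, -1.0000); max(|x|,|y|,|x±y|/√2) = 2.4142 > 1.2 ⇒ ∉ W
candidate 5: n = (0, 1, 0, 0) → π⊥ ≈ (-0.7071, +0.7071); max(|x|,|y|,|x±y|/√2) = 1.0000 ≤ 1.2 ⇒ ∈ W
candidate 6: n = (-1, 1, 0, 1) → π⊥ ≈ (-1.0000, +1.4142); max(|x|,|y|,|x±y|/√2) = 1.7071 > 1.2 ⇒ ∉ W
candidate 7: n = (-1, -1, -1, 0) → π⊥ ≈ (-0.2929, +0.2929); max(|x|,|y|,|x±y|/√2) = 0.4142 ≤ 1.2 ⇒ ∈ W
candidate 8: n = (1, 0, -1, 0) → π⊥ ≈ (+1.0000, +1.0000); max(|x|,|y|,|x±y|/√2) = 1.4142 > 1.2 ⇒ ∉ W
candidate 9: n = (-3, 3, 0, -3) → π⊥ ≈ (-7.2426, +0.0000); max(|x|,|y|,|x±y|/√2) = 7.2426 > 1.2 ⇒ ∉ W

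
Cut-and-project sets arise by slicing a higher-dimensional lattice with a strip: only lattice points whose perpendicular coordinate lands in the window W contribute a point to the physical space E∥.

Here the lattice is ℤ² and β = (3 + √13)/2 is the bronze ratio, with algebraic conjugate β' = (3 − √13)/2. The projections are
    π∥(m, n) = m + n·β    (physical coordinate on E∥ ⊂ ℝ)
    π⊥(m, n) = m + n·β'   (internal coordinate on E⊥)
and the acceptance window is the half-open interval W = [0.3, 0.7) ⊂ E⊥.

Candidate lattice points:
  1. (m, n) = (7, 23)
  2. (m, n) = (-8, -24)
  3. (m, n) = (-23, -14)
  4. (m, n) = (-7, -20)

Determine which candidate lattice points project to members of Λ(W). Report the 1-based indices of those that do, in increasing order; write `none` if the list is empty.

none

Numerically β ≈ 3.30278 and β' = −1/β ≈ -0.30278.
#1 (7,23): internal coord 7 + (23)·β' = +0.03616; +0.03616 ∉ [0.3, 0.7) → out
#2 (-8,-24): internal coord -8 + (-24)·β' = -0.73338; -0.73338 ∉ [0.3, 0.7) → out
#3 (-23,-14): internal coord -23 + (-14)·β' = -18.76114; -18.76114 ∉ [0.3, 0.7) → out
#4 (-7,-20): internal coord -7 + (-20)·β' = -0.94449; -0.94449 ∉ [0.3, 0.7) → out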